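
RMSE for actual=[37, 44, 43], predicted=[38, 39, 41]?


MSE = 30/3 = 10
RMSE = √(30/3) = 3.1623

3.1623


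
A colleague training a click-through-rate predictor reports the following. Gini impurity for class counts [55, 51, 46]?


Probabilities: [55/152, 51/152, 46/152] ≈ [0.3618, 0.3355, 0.3026]
Σpᵢ² = (3025 + 2601 + 2116)/152² = 7742/23104
Gini = 1 - Σpᵢ² = 1 - 7742/23104 = 0.6649

0.6649


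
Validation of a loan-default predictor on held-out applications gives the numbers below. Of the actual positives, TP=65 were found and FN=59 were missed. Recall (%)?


Recall = TP/(TP+FN)
= 65/(65+59)
= 65/124 = 52.42%

52.42%


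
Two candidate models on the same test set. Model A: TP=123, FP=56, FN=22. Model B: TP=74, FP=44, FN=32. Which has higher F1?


Model A: P=123/179=0.6872, R=123/145=0.8483, F1=2PR/(P+R)=2TP/(2TP+FP+FN)=246/324=0.7593
Model B: P=74/118=0.6271, R=74/106=0.6981, F1=2PR/(P+R)=2TP/(2TP+FP+FN)=148/224=0.6607
0.7593 > 0.6607 → Model A

Model A


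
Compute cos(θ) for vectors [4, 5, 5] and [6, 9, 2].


A·B = 4·6 + 5·9 + 5·2 = 79
‖A‖ = √66 = 8.124, ‖B‖ = √121 = 11
cos = 79/(√66·√121) = 79/√7986 = 0.884

0.884


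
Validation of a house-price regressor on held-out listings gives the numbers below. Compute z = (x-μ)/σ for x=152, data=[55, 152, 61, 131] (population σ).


μ = 99.75, σ = 42.4581
z = (152 - 99.75)/42.4581 = 1.2306

1.2306


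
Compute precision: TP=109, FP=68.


Precision = TP/(TP+FP)
= 109/(109+68)
= 109/177 = 61.58%

61.58%


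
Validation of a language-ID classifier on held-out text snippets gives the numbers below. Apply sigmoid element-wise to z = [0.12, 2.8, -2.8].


σ(0.12) = 1/(1+e^-0.12) = 0.53
σ(2.8) = 1/(1+e^-2.8) = 0.9427
σ(-2.8) = 1/(1+e^2.8) = 0.0573
result = [0.53, 0.9427, 0.0573]

[0.53, 0.9427, 0.0573]


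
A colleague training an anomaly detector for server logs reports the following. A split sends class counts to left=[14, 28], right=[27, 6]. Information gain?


Parent = [41, 34], H_parent = 0.9937
H_left = 0.9183 (n=42), H_right = 0.684 (n=33)
H_children = (42/75)·0.9183 + (33/75)·0.684 = 0.8152
IG = 0.9937 - 0.8152 = 0.1785

0.1785


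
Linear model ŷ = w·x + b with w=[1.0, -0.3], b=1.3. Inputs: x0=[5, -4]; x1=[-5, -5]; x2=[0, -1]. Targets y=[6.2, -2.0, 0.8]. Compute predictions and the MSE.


ŷ0 = (1.0)·(5) + (-0.3)·(-4) + 1.3 = 7.5
ŷ1 = (1.0)·(-5) + (-0.3)·(-5) + 1.3 = -2.2
ŷ2 = (1.0)·(0) + (-0.3)·(-1) + 1.3 = 1.6
errors² = [1.69, 0.04, 0.64]
MSE = 2.3700/3 = 0.79

0.79


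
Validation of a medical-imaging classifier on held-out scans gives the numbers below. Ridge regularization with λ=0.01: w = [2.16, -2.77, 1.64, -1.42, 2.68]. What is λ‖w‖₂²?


‖w‖₂² = (2.16)² + (-2.77)² + (1.64)² + (-1.42)² + (2.68)²
     = 4.6656 + 7.6729 + 2.6896 + 2.0164 + 7.1824
     = 24.2269
λ·‖w‖₂² = 0.01·24.2269 = 0.242269

0.242269


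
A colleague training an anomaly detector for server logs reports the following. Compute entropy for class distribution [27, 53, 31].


Probabilities: [27/111, 53/111, 31/111] ≈ [0.2432, 0.4775, 0.2793]
H = -((27/111)·log₂(27/111) + (53/111)·log₂(53/111) + (31/111)·log₂(31/111))
  = 1.5193 bits

1.5193 bits


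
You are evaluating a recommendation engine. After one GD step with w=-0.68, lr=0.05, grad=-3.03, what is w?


w_new = w - α·∇
= -0.68 - 0.05·-3.03
= -0.68 + 0.1515
= -0.5285

-0.5285


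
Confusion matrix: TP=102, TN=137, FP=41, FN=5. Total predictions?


Total = TP + TN + FP + FN
= 102 + 137 + 41 + 5
= 285
(Predicted positive: 143, predicted negative: 142)

285


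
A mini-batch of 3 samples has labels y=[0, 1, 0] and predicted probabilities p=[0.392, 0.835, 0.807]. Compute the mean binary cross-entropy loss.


L[0] = -ln(1-0.392) = -ln(0.608) = 0.4976
L[1] = -ln(0.835) = 0.1803
L[2] = -ln(1-0.807) = -ln(0.193) = 1.6451
mean = (0.4976 + 0.1803 + 1.6451)/3 = 0.7743

0.7743


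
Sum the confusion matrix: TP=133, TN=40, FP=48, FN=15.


Total = TP + TN + FP + FN
= 133 + 40 + 48 + 15
= 236
(Predicted positive: 181, predicted negative: 55)

236


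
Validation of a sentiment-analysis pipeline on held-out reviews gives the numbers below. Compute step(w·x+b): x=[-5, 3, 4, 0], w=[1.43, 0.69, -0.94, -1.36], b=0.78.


z = (-5)·(1.43) + (3)·(0.69) + (4)·(-0.94) + (0)·(-1.36) + 0.78
  = -8.06
step(z) = 0 (z<0)

0


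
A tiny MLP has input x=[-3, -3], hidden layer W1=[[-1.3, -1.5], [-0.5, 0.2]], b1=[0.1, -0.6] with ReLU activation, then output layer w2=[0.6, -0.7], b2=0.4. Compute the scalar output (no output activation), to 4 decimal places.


z1[0] = (-1.3)·(-3) + (-1.5)·(-3) + 0.1 = 8.5
z1[1] = (-0.5)·(-3) + (0.2)·(-3) - 0.6 = 0.3
h = ReLU(z1) = [8.5, 0.3]
output = (0.6)·(8.5) + (-0.7)·(0.3) + 0.4 = 5.29

5.29


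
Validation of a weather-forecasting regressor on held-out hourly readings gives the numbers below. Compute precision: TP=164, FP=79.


Precision = TP/(TP+FP)
= 164/(164+79)
= 164/243 = 67.49%

67.49%


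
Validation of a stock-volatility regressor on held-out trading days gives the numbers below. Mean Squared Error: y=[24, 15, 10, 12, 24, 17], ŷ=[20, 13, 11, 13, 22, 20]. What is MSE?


Squared errors: (24-20)²=16, (15-13)²=4, (10-11)²=1, (12-13)²=1, (24-22)²=4, (17-20)²=9
Sum = 35
MSE = 35/6 = 35/6

35/6


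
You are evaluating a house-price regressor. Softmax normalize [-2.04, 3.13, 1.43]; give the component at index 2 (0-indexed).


Exponentials: e^-2.04=0.13, e^3.13=22.874, e^1.43=4.1787
Sum = 27.1827
Softmax = [0.0048, 0.8415, 0.1537]
p[2] = 4.1787/27.1827 = 0.1537

0.1537


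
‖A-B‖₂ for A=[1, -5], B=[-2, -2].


d = √((1+ 2)² + (-5+ 2)²)
  = √(9 + 9)
  = √18 = 4.2426

4.2426


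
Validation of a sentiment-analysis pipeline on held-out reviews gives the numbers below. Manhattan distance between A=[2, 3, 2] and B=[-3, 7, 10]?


d = |2+ 3| + |3-7| + |2-10|
  = 5 + 4 + 8
  = 17

17


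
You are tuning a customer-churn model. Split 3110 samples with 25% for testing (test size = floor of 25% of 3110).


Test = ⌊3110·25/100⌋ = 777
Train = 3110 - 777 = 2333

Train: 2333, Test: 777


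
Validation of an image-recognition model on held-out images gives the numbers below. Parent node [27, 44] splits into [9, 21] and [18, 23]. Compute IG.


Parent = [27, 44], H_parent = 0.9582
H_left = 0.8813 (n=30), H_right = 0.9892 (n=41)
H_children = (30/71)·0.8813 + (41/71)·0.9892 = 0.9436
IG = 0.9582 - 0.9436 = 0.0146

0.0146


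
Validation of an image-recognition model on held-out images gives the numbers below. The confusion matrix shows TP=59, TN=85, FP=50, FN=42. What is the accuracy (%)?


Accuracy = (TP+TN)/(TP+TN+FP+FN)
= (59+85)/(236)
= 144/236 = 61.02%

61.02%


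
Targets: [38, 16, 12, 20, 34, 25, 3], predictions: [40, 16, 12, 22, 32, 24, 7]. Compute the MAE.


Absolute errors: |38-40|=2, |16-16|=0, |12-12|=0, |20-22|=2, |34-32|=2, |25-24|=1, |3-7|=4
Sum = 11
MAE = 11/7 = 11/7

11/7


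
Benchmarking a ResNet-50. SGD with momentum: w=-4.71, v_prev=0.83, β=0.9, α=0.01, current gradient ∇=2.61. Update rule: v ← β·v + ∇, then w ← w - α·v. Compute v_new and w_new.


v_new = 0.9·0.83 + 2.61 = 0.747 + 2.61 = 3.357
w_new = -4.71 - 0.01·3.357 = -4.71 - 0.03357 = -4.74357

v_new=3.357, w_new=-4.74357


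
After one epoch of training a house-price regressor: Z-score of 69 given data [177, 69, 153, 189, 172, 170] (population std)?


μ = 155, σ = 39.9041
z = (69 - 155)/39.9041 = -2.1552

-2.1552


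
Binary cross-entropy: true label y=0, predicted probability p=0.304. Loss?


BCE = -[y·ln(p) + (1-y)·ln(1-p)]
= -0 - 1·ln(1-0.304)
= -ln(0.696) = 0.3624

0.3624


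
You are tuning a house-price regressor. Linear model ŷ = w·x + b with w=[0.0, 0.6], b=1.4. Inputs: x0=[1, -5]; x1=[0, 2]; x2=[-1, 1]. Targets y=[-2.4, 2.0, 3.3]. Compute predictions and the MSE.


ŷ0 = (0.0)·(1) + (0.6)·(-5) + 1.4 = -1.6
ŷ1 = (0.0)·(0) + (0.6)·(2) + 1.4 = 2.6
ŷ2 = (0.0)·(-1) + (0.6)·(1) + 1.4 = 2.0
errors² = [0.64, 0.36, 1.69]
MSE = 2.6900/3 = 0.8967

0.8967


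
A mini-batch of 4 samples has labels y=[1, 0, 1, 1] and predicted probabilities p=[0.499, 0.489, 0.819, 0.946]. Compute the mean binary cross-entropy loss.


L[0] = -ln(0.499) = 0.6951
L[1] = -ln(1-0.489) = -ln(0.511) = 0.6714
L[2] = -ln(0.819) = 0.1997
L[3] = -ln(0.946) = 0.0555
mean = (0.6951 + 0.6714 + 0.1997 + 0.0555)/4 = 0.4054

0.4054


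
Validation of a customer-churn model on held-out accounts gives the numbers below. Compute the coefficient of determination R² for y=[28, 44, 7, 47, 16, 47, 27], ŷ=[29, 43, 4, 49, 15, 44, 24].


ȳ = 30.8571
SS_res = Σ(y-ŷ)² = 34
SS_tot = Σ(y-ȳ)² = 1506.86
R² = 1 - SS_res/SS_tot = 1 - 0.0226 = 0.9774

0.9774


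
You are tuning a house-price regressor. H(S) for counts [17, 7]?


Probabilities: [17/24, 7/24] ≈ [0.7083, 0.2917]
H = -((17/24)·log₂(17/24) + (7/24)·log₂(7/24))
  = 0.8709 bits

0.8709 bits


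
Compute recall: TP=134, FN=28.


Recall = TP/(TP+FN)
= 134/(134+28)
= 134/162 = 82.72%

82.72%


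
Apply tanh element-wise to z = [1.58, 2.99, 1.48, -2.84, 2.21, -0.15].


tanh(1.58) = 0.9186
tanh(2.99) = 0.995
tanh(1.48) = 0.9015
tanh(-2.84) = -0.9932
tanh(2.21) = 0.9762
tanh(-0.15) = -0.1489
result = [0.9186, 0.995, 0.9015, -0.9932, 0.9762, -0.1489]

[0.9186, 0.995, 0.9015, -0.9932, 0.9762, -0.1489]


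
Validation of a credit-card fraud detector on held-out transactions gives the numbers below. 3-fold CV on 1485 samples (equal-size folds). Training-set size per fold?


Fold size = 1485/3 = 495
Training per fold = 1485 - 495 = 990

990


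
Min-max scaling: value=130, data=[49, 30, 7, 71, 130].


min=7, max=130
(130-7)/(130-7) = 123/123 = 1.0

1.0


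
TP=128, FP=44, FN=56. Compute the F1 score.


Precision = 128/172 = 0.7442
Recall = 128/184 = 0.6957
F1 = 2·P·R/(P+R) = 2·TP/(2·TP+FP+FN) = 256/(256+44+56) = 256/356 = 0.7191

0.7191


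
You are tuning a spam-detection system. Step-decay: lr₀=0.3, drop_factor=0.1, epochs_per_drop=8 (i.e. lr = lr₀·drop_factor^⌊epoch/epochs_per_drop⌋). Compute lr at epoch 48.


n_drops = ⌊48/8⌋ = 6
lr = 0.3·0.1^6 = 0.3·0.000001 = 0.0000003

0.0000003


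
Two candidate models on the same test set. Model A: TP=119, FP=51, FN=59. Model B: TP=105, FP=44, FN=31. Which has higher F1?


Model A: P=119/170=0.7, R=119/178=0.6685, F1=2PR/(P+R)=2TP/(2TP+FP+FN)=238/348=0.6839
Model B: P=105/149=0.7047, R=105/136=0.7721, F1=2PR/(P+R)=2TP/(2TP+FP+FN)=210/285=0.7368
0.6839 < 0.7368 → Model B

Model B


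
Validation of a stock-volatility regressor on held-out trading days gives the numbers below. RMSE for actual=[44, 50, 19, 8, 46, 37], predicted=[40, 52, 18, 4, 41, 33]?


MSE = 78/6 = 13
RMSE = √(78/6) = 3.6056

3.6056


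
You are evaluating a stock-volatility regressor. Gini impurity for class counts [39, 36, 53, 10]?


Probabilities: [39/138, 36/138, 53/138, 10/138] ≈ [0.2826, 0.2609, 0.3841, 0.0725]
Σpᵢ² = (1521 + 1296 + 2809 + 100)/138² = 5726/19044
Gini = 1 - Σpᵢ² = 1 - 5726/19044 = 0.6993

0.6993


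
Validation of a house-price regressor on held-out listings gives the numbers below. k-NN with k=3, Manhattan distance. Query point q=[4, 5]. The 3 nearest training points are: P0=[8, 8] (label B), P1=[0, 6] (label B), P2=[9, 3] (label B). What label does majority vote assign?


d(q,P0) = 7  (label B)
d(q,P1) = 5  (label B)
d(q,P2) = 7  (label B)
Votes: A=0, B=3
Majority → B

B


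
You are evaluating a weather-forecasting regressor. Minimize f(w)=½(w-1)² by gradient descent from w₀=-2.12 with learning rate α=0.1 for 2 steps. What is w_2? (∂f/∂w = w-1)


step 1: grad = -2.12-1 = -3.12; w = -2.12 - 0.1·(-3.12) = -1.808
step 2: grad = -1.808-1 = -2.808; w = -1.808 - 0.1·(-2.808) = -1.5272

-1.5272


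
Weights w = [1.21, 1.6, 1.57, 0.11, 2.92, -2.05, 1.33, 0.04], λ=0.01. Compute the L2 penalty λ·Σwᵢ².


‖w‖₂² = (1.21)² + (1.6)² + (1.57)² + (0.11)² + (2.92)² + (-2.05)² + (1.33)² + (0.04)²
     = 1.4641 + 2.56 + 2.4649 + 0.0121 + 8.5264 + 4.2025 + 1.7689 + 0.0016
     = 21.0005
λ·‖w‖₂² = 0.01·21.0005 = 0.210005

0.210005


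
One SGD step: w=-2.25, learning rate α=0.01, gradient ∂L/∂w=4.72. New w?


w_new = w - α·∇
= -2.25 - 0.01·4.72
= -2.25 - 0.0472
= -2.2972

-2.2972


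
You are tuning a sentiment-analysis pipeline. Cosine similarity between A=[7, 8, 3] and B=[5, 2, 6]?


A·B = 7·5 + 8·2 + 3·6 = 69
‖A‖ = √122 = 11.0454, ‖B‖ = √65 = 8.0623
cos = 69/(√122·√65) = 69/√7930 = 0.7748

0.7748


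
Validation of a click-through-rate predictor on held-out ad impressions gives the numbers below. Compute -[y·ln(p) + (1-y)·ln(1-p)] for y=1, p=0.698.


BCE = -[y·ln(p) + (1-y)·ln(1-p)]
= -1·ln(0.698) - 0
= -ln(0.698) = 0.3595

0.3595


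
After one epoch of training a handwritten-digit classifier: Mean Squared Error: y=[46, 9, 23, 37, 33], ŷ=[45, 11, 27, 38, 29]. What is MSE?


Squared errors: (46-45)²=1, (9-11)²=4, (23-27)²=16, (37-38)²=1, (33-29)²=16
Sum = 38
MSE = 38/5 = 38/5

38/5


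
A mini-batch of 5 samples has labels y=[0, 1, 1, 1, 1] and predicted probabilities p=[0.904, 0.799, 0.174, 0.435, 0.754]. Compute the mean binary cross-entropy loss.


L[0] = -ln(1-0.904) = -ln(0.096) = 2.3434
L[1] = -ln(0.799) = 0.2244
L[2] = -ln(0.174) = 1.7487
L[3] = -ln(0.435) = 0.8324
L[4] = -ln(0.754) = 0.2824
mean = (2.3434 + 0.2244 + 1.7487 + 0.8324 + 0.2824)/5 = 1.0863

1.0863


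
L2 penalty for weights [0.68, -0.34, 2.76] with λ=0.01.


‖w‖₂² = (0.68)² + (-0.34)² + (2.76)²
     = 0.4624 + 0.1156 + 7.6176
     = 8.1956
λ·‖w‖₂² = 0.01·8.1956 = 0.081956

0.081956


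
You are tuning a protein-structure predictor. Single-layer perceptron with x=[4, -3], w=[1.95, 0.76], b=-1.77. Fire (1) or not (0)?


z = (4)·(1.95) + (-3)·(0.76) - 1.77
  = 3.75
step(z) = 1 (z≥0)

1


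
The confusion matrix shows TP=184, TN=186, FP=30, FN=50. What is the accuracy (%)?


Accuracy = (TP+TN)/(TP+TN+FP+FN)
= (184+186)/(450)
= 370/450 = 82.22%

82.22%


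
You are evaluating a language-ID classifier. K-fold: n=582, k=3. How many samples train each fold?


Fold size = 582/3 = 194
Training per fold = 582 - 194 = 388

388


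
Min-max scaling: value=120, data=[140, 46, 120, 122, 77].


min=46, max=140
(120-46)/(140-46) = 74/94 = 0.7872

0.7872


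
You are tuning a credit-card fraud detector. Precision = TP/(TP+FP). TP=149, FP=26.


Precision = TP/(TP+FP)
= 149/(149+26)
= 149/175 = 85.14%

85.14%


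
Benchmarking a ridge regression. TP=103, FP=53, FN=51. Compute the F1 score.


Precision = 103/156 = 0.6603
Recall = 103/154 = 0.6688
F1 = 2·P·R/(P+R) = 2·TP/(2·TP+FP+FN) = 206/(206+53+51) = 206/310 = 0.6645

0.6645


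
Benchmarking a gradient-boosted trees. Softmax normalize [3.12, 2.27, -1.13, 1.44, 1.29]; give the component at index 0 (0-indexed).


Exponentials: e^3.12=22.6464, e^2.27=9.6794, e^-1.13=0.323, e^1.44=4.2207, e^1.29=3.6328
Sum = 40.5023
Softmax = [0.5591, 0.239, 0.008, 0.1042, 0.0897]
p[0] = 22.6464/40.5023 = 0.5591

0.5591


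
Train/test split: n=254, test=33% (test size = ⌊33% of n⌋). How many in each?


Test = ⌊254·33/100⌋ = 83
Train = 254 - 83 = 171

Train: 171, Test: 83


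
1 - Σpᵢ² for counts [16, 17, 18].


Probabilities: [16/51, 17/51, 18/51] ≈ [0.3137, 0.3333, 0.3529]
Σpᵢ² = (256 + 289 + 324)/51² = 869/2601
Gini = 1 - Σpᵢ² = 1 - 869/2601 = 0.6659

0.6659


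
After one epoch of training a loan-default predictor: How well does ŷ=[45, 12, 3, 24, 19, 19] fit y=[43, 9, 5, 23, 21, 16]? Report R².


ȳ = 19.5
SS_res = Σ(y-ŷ)² = 31
SS_tot = Σ(y-ȳ)² = 899.5
R² = 1 - SS_res/SS_tot = 1 - 0.0345 = 0.9655

0.9655


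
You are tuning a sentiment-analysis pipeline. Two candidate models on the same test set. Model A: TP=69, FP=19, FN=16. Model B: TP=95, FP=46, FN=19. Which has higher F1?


Model A: P=69/88=0.7841, R=69/85=0.8118, F1=2PR/(P+R)=2TP/(2TP+FP+FN)=138/173=0.7977
Model B: P=95/141=0.6738, R=95/114=0.8333, F1=2PR/(P+R)=2TP/(2TP+FP+FN)=190/255=0.7451
0.7977 > 0.7451 → Model A

Model A


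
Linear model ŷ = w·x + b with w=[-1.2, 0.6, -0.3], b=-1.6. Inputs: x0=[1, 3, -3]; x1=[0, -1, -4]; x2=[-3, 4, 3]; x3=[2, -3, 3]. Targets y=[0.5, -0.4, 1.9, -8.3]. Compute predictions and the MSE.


ŷ0 = (-1.2)·(1) + (0.6)·(3) + (-0.3)·(-3) - 1.6 = -0.1
ŷ1 = (-1.2)·(0) + (0.6)·(-1) + (-0.3)·(-4) - 1.6 = -1.0
ŷ2 = (-1.2)·(-3) + (0.6)·(4) + (-0.3)·(3) - 1.6 = 3.5
ŷ3 = (-1.2)·(2) + (0.6)·(-3) + (-0.3)·(3) - 1.6 = -6.7
errors² = [0.36, 0.36, 2.56, 2.56]
MSE = 5.8400/4 = 1.46

1.46


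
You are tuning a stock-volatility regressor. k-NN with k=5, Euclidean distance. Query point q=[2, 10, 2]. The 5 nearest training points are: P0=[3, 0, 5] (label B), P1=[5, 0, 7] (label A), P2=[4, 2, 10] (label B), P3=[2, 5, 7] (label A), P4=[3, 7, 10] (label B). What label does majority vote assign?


d(q,P0) = 10.4881  (label B)
d(q,P1) = 11.5758  (label A)
d(q,P2) = 11.4891  (label B)
d(q,P3) = 7.0711  (label A)
d(q,P4) = 8.6023  (label B)
Votes: A=2, B=3
Majority → B

B


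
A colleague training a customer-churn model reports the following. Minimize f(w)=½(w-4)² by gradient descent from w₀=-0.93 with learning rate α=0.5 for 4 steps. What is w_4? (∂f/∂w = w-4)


step 1: grad = -0.93-4 = -4.93; w = -0.93 - 0.5·(-4.93) = 1.535
step 2: grad = 1.535-4 = -2.465; w = 1.535 - 0.5·(-2.465) = 2.7675
step 3: grad = 2.7675-4 = -1.2325; w = 2.7675 - 0.5·(-1.2325) = 3.38375
step 4: grad = 3.38375-4 = -0.61625; w = 3.38375 - 0.5·(-0.61625) = 3.691875

3.691875


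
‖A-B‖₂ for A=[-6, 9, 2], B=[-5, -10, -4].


d = √((-6+ 5)² + (9+ 10)² + (2+ 4)²)
  = √(1 + 361 + 36)
  = √398 = 19.9499

19.9499


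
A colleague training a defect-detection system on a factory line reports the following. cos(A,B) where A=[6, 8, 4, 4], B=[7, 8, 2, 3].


A·B = 6·7 + 8·8 + 4·2 + 4·3 = 126
‖A‖ = √132 = 11.4891, ‖B‖ = √126 = 11.225
cos = 126/(√132·√126) = 126/√16632 = 0.977

0.977


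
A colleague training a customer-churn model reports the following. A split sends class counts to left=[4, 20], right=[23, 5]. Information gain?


Parent = [27, 25], H_parent = 0.9989
H_left = 0.65 (n=24), H_right = 0.6769 (n=28)
H_children = (24/52)·0.65 + (28/52)·0.6769 = 0.6645
IG = 0.9989 - 0.6645 = 0.3344

0.3344


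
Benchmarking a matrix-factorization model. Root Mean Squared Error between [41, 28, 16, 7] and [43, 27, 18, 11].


MSE = 25/4 = 6.25
RMSE = √(25/4) = 2.5

2.5


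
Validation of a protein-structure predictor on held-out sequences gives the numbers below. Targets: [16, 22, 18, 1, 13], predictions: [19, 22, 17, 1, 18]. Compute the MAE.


Absolute errors: |16-19|=3, |22-22|=0, |18-17|=1, |1-1|=0, |13-18|=5
Sum = 9
MAE = 9/5 = 9/5

9/5


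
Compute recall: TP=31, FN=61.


Recall = TP/(TP+FN)
= 31/(31+61)
= 31/92 = 33.7%

33.7%


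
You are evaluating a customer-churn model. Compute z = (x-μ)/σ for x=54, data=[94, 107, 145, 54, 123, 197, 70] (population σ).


μ = 112.8571, σ = 44.5723
z = (54 - 112.8571)/44.5723 = -1.3205

-1.3205


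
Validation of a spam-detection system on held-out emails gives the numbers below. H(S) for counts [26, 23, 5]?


Probabilities: [26/54, 23/54, 5/54] ≈ [0.4815, 0.4259, 0.0926]
H = -((26/54)·log₂(26/54) + (23/54)·log₂(23/54) + (5/54)·log₂(5/54))
  = 1.35 bits

1.35 bits


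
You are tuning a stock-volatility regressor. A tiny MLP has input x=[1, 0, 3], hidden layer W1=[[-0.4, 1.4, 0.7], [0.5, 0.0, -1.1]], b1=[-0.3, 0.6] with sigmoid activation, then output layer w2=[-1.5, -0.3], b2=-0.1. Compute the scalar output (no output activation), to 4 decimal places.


z1[0] = (-0.4)·(1) + (1.4)·(0) + (0.7)·(3) - 0.3 = 1.4
z1[1] = (0.5)·(1) + (0.0)·(0) + (-1.1)·(3) + 0.6 = -2.2
h = sigmoid(z1) = [0.8022, 0.0998]
output = (-1.5)·(0.8022) + (-0.3)·(0.0998) - 0.1 = -1.3332

-1.3332


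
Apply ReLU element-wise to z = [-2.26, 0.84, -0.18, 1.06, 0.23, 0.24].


ReLU(-2.26) = max(0, -2.26) = 0.0
ReLU(0.84) = max(0, 0.84) = 0.84
ReLU(-0.18) = max(0, -0.18) = 0.0
ReLU(1.06) = max(0, 1.06) = 1.06
ReLU(0.23) = max(0, 0.23) = 0.23
ReLU(0.24) = max(0, 0.24) = 0.24
result = [0.0, 0.84, 0.0, 1.06, 0.23, 0.24]

[0.0, 0.84, 0.0, 1.06, 0.23, 0.24]


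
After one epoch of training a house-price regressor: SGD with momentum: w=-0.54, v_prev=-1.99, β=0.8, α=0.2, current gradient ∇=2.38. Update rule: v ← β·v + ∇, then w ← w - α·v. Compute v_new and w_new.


v_new = 0.8·-1.99 + 2.38 = -1.592 + 2.38 = 0.788
w_new = -0.54 - 0.2·0.788 = -0.54 - 0.1576 = -0.6976

v_new=0.788, w_new=-0.6976


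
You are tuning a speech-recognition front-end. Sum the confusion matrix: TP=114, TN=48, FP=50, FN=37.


Total = TP + TN + FP + FN
= 114 + 48 + 50 + 37
= 249
(Predicted positive: 164, predicted negative: 85)

249


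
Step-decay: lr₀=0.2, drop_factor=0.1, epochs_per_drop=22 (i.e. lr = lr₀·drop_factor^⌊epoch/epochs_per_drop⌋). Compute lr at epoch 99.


n_drops = ⌊99/22⌋ = 4
lr = 0.2·0.1^4 = 0.2·0.0001 = 0.00002

0.00002


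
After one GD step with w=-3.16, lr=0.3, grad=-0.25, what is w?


w_new = w - α·∇
= -3.16 - 0.3·-0.25
= -3.16 + 0.075
= -3.085

-3.085


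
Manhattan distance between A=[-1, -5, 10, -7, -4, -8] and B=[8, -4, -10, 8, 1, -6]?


d = |-1-8| + |-5+ 4| + |10+ 10| + |-7-8| + |-4-1| + |-8+ 6|
  = 9 + 1 + 20 + 15 + 5 + 2
  = 52

52


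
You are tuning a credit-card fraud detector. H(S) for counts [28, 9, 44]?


Probabilities: [28/81, 9/81, 44/81] ≈ [0.3457, 0.1111, 0.5432]
H = -((28/81)·log₂(28/81) + (9/81)·log₂(9/81) + (44/81)·log₂(44/81))
  = 1.3602 bits

1.3602 bits


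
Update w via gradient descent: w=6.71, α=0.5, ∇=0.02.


w_new = w - α·∇
= 6.71 - 0.5·0.02
= 6.71 - 0.01
= 6.7

6.7


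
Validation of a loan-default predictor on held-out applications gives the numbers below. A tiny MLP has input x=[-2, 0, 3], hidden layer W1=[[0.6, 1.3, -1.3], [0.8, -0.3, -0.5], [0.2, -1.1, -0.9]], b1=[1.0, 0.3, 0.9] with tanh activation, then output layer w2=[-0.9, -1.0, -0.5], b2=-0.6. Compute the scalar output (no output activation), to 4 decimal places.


z1[0] = (0.6)·(-2) + (1.3)·(0) + (-1.3)·(3) + 1.0 = -4.1
z1[1] = (0.8)·(-2) + (-0.3)·(0) + (-0.5)·(3) + 0.3 = -2.8
z1[2] = (0.2)·(-2) + (-1.1)·(0) + (-0.9)·(3) + 0.9 = -2.2
h = tanh(z1) = [-0.9995, -0.9926, -0.9757]
output = (-0.9)·(-0.9995) + (-1.0)·(-0.9926) + (-0.5)·(-0.9757) - 0.6 = 1.78

1.78


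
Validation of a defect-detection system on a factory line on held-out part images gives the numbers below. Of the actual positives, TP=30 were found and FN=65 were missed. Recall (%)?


Recall = TP/(TP+FN)
= 30/(30+65)
= 30/95 = 31.58%

31.58%


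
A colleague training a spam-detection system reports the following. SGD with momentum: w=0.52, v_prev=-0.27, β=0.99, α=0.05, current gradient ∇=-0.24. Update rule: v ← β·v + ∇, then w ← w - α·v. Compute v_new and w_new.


v_new = 0.99·-0.27 - 0.24 = -0.2673 - 0.24 = -0.5073
w_new = 0.52 - 0.05·-0.5073 = 0.52 + 0.025365 = 0.545365

v_new=-0.5073, w_new=0.545365


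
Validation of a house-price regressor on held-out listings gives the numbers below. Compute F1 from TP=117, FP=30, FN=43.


Precision = 117/147 = 0.7959
Recall = 117/160 = 0.7312
F1 = 2·P·R/(P+R) = 2·TP/(2·TP+FP+FN) = 234/(234+30+43) = 234/307 = 0.7622

0.7622


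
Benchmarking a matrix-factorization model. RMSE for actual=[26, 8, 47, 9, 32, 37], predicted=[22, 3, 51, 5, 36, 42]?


MSE = 114/6 = 19
RMSE = √(114/6) = 4.3589

4.3589


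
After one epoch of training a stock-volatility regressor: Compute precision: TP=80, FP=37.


Precision = TP/(TP+FP)
= 80/(80+37)
= 80/117 = 68.38%

68.38%


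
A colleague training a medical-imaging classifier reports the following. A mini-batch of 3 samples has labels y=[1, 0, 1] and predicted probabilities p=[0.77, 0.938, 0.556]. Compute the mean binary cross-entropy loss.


L[0] = -ln(0.77) = 0.2614
L[1] = -ln(1-0.938) = -ln(0.062) = 2.7806
L[2] = -ln(0.556) = 0.587
mean = (0.2614 + 2.7806 + 0.587)/3 = 1.2097

1.2097


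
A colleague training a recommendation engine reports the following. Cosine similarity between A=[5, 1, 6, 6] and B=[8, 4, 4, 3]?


A·B = 5·8 + 1·4 + 6·4 + 6·3 = 86
‖A‖ = √98 = 9.8995, ‖B‖ = √105 = 10.247
cos = 86/(√98·√105) = 86/√10290 = 0.8478

0.8478


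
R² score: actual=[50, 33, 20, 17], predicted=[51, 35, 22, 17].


ȳ = 30
SS_res = Σ(y-ŷ)² = 9
SS_tot = Σ(y-ȳ)² = 678
R² = 1 - SS_res/SS_tot = 1 - 0.0133 = 0.9867

0.9867


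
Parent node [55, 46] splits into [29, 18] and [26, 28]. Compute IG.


Parent = [55, 46], H_parent = 0.9943
H_left = 0.9601 (n=47), H_right = 0.999 (n=54)
H_children = (47/101)·0.9601 + (54/101)·0.999 = 0.9809
IG = 0.9943 - 0.9809 = 0.0134

0.0134


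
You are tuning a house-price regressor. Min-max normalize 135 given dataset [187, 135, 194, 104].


min=104, max=194
(135-104)/(194-104) = 31/90 = 0.3444

0.3444


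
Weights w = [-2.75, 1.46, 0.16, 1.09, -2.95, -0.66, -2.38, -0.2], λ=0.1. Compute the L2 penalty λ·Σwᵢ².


‖w‖₂² = (-2.75)² + (1.46)² + (0.16)² + (1.09)² + (-2.95)² + (-0.66)² + (-2.38)² + (-0.2)²
     = 7.5625 + 2.1316 + 0.0256 + 1.1881 + 8.7025 + 0.4356 + 5.6644 + 0.04
     = 25.7503
λ·‖w‖₂² = 0.1·25.7503 = 2.57503

2.57503


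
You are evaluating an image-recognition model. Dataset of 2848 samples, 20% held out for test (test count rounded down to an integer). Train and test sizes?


Test = ⌊2848·20/100⌋ = 569
Train = 2848 - 569 = 2279

Train: 2279, Test: 569


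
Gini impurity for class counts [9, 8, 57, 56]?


Probabilities: [9/130, 8/130, 57/130, 56/130] ≈ [0.0692, 0.0615, 0.4385, 0.4308]
Σpᵢ² = (81 + 64 + 3249 + 3136)/130² = 6530/16900
Gini = 1 - Σpᵢ² = 1 - 6530/16900 = 0.6136

0.6136


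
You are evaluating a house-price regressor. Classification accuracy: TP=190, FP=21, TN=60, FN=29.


Accuracy = (TP+TN)/(TP+TN+FP+FN)
= (190+60)/(300)
= 250/300 = 83.33%

83.33%


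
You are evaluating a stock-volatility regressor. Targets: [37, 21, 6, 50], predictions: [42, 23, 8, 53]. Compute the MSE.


Squared errors: (37-42)²=25, (21-23)²=4, (6-8)²=4, (50-53)²=9
Sum = 42
MSE = 42/4 = 21/2

21/2


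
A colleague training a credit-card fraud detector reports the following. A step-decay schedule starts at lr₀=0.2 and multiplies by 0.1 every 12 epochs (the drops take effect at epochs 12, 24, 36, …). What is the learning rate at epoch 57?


n_drops = ⌊57/12⌋ = 4
lr = 0.2·0.1^4 = 0.2·0.0001 = 0.00002

0.00002


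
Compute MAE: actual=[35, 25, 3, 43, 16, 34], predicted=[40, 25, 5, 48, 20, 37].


Absolute errors: |35-40|=5, |25-25|=0, |3-5|=2, |43-48|=5, |16-20|=4, |34-37|=3
Sum = 19
MAE = 19/6 = 19/6

19/6


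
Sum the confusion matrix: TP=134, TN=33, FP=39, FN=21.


Total = TP + TN + FP + FN
= 134 + 33 + 39 + 21
= 227
(Predicted positive: 173, predicted negative: 54)

227


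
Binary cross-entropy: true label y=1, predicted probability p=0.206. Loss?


BCE = -[y·ln(p) + (1-y)·ln(1-p)]
= -1·ln(0.206) - 0
= -ln(0.206) = 1.5799

1.5799


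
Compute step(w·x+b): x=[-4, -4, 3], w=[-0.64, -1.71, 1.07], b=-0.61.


z = (-4)·(-0.64) + (-4)·(-1.71) + (3)·(1.07) - 0.61
  = 12.0
step(z) = 1 (z≥0)

1


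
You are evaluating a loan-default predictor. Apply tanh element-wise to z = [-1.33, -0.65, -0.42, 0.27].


tanh(-1.33) = -0.8692
tanh(-0.65) = -0.5717
tanh(-0.42) = -0.3969
tanh(0.27) = 0.2636
result = [-0.8692, -0.5717, -0.3969, 0.2636]

[-0.8692, -0.5717, -0.3969, 0.2636]


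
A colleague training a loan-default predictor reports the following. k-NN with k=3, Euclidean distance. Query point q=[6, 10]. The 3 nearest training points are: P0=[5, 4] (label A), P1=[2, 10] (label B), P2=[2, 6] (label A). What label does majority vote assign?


d(q,P0) = 6.0828  (label A)
d(q,P1) = 4.0  (label B)
d(q,P2) = 5.6569  (label A)
Votes: A=2, B=1
Majority → A

A


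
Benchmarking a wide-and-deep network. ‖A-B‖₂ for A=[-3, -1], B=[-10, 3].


d = √((-3+ 10)² + (-1-3)²)
  = √(49 + 16)
  = √65 = 8.0623

8.0623


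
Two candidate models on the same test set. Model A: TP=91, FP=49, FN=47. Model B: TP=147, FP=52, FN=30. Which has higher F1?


Model A: P=91/140=0.65, R=91/138=0.6594, F1=2PR/(P+R)=2TP/(2TP+FP+FN)=182/278=0.6547
Model B: P=147/199=0.7387, R=147/177=0.8305, F1=2PR/(P+R)=2TP/(2TP+FP+FN)=294/376=0.7819
0.6547 < 0.7819 → Model B

Model B


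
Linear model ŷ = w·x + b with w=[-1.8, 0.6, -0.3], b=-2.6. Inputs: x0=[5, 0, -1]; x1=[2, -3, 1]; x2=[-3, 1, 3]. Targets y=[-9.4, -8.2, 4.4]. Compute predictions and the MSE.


ŷ0 = (-1.8)·(5) + (0.6)·(0) + (-0.3)·(-1) - 2.6 = -11.3
ŷ1 = (-1.8)·(2) + (0.6)·(-3) + (-0.3)·(1) - 2.6 = -8.3
ŷ2 = (-1.8)·(-3) + (0.6)·(1) + (-0.3)·(3) - 2.6 = 2.5
errors² = [3.61, 0.01, 3.61]
MSE = 7.2300/3 = 2.41

2.41


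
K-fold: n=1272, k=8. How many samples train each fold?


Fold size = 1272/8 = 159
Training per fold = 1272 - 159 = 1113

1113


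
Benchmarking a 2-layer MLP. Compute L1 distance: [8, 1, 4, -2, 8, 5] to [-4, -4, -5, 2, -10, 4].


d = |8+ 4| + |1+ 4| + |4+ 5| + |-2-2| + |8+ 10| + |5-4|
  = 12 + 5 + 9 + 4 + 18 + 1
  = 49

49


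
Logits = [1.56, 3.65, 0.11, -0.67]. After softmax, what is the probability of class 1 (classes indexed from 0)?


Exponentials: e^1.56=4.7588, e^3.65=38.4747, e^0.11=1.1163, e^-0.67=0.5117
Sum = 44.8615
Softmax = [0.1061, 0.8576, 0.0249, 0.0114]
p[1] = 38.4747/44.8615 = 0.8576

0.8576


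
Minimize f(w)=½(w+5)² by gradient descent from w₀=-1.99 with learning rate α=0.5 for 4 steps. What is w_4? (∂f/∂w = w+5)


step 1: grad = -1.99+5 = 3.01; w = -1.99 - 0.5·(3.01) = -3.495
step 2: grad = -3.495+5 = 1.505; w = -3.495 - 0.5·(1.505) = -4.2475
step 3: grad = -4.2475+5 = 0.7525; w = -4.2475 - 0.5·(0.7525) = -4.62375
step 4: grad = -4.62375+5 = 0.37625; w = -4.62375 - 0.5·(0.37625) = -4.811875

-4.811875


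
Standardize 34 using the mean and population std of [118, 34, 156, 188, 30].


μ = 105.2, σ = 63.757
z = (34 - 105.2)/63.757 = -1.1167

-1.1167


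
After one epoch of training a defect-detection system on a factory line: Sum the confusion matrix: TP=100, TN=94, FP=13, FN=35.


Total = TP + TN + FP + FN
= 100 + 94 + 13 + 35
= 242
(Predicted positive: 113, predicted negative: 129)

242


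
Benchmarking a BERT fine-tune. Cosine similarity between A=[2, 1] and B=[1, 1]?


A·B = 2·1 + 1·1 = 3
‖A‖ = √5 = 2.2361, ‖B‖ = √2 = 1.4142
cos = 3/(√5·√2) = 3/√10 = 0.9487

0.9487


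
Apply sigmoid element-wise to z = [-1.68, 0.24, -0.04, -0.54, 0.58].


σ(-1.68) = 1/(1+e^1.68) = 0.1571
σ(0.24) = 1/(1+e^-0.24) = 0.5597
σ(-0.04) = 1/(1+e^0.04) = 0.49
σ(-0.54) = 1/(1+e^0.54) = 0.3682
σ(0.58) = 1/(1+e^-0.58) = 0.6411
result = [0.1571, 0.5597, 0.49, 0.3682, 0.6411]

[0.1571, 0.5597, 0.49, 0.3682, 0.6411]


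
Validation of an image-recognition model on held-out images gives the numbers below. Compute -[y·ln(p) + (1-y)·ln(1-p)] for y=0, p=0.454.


BCE = -[y·ln(p) + (1-y)·ln(1-p)]
= -0 - 1·ln(1-0.454)
= -ln(0.546) = 0.6051

0.6051


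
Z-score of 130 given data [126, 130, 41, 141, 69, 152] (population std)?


μ = 109.8333, σ = 40.4616
z = (130 - 109.8333)/40.4616 = 0.4984

0.4984


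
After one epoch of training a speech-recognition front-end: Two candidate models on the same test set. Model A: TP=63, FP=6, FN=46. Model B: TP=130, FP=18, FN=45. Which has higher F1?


Model A: P=63/69=0.913, R=63/109=0.578, F1=2PR/(P+R)=2TP/(2TP+FP+FN)=126/178=0.7079
Model B: P=130/148=0.8784, R=130/175=0.7429, F1=2PR/(P+R)=2TP/(2TP+FP+FN)=260/323=0.805
0.7079 < 0.805 → Model B

Model B


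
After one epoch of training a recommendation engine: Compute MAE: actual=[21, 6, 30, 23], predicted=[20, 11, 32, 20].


Absolute errors: |21-20|=1, |6-11|=5, |30-32|=2, |23-20|=3
Sum = 11
MAE = 11/4 = 11/4

11/4


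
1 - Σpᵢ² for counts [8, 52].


Probabilities: [8/60, 52/60] ≈ [0.1333, 0.8667]
Σpᵢ² = (64 + 2704)/60² = 2768/3600
Gini = 1 - Σpᵢ² = 1 - 2768/3600 = 0.2311

0.2311


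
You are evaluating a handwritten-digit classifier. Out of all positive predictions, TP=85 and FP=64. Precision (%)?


Precision = TP/(TP+FP)
= 85/(85+64)
= 85/149 = 57.05%

57.05%


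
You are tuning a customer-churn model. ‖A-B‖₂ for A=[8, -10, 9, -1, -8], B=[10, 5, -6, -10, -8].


d = √((8-10)² + (-10-5)² + (9+ 6)² + (-1+ 10)² + (-8+ 8)²)
  = √(4 + 225 + 225 + 81 + 0)
  = √535 = 23.1301

23.1301


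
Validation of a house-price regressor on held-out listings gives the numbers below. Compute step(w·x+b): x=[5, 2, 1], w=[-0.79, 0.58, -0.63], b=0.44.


z = (5)·(-0.79) + (2)·(0.58) + (1)·(-0.63) + 0.44
  = -2.98
step(z) = 0 (z<0)

0


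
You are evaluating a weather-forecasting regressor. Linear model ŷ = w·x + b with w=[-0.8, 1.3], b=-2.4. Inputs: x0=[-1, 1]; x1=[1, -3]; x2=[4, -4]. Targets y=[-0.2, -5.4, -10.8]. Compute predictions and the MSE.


ŷ0 = (-0.8)·(-1) + (1.3)·(1) - 2.4 = -0.3
ŷ1 = (-0.8)·(1) + (1.3)·(-3) - 2.4 = -7.1
ŷ2 = (-0.8)·(4) + (1.3)·(-4) - 2.4 = -10.8
errors² = [0.01, 2.89, 0.0]
MSE = 2.9000/3 = 0.9667

0.9667


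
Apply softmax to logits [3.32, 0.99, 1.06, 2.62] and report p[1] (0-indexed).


Exponentials: e^3.32=27.6604, e^0.99=2.6912, e^1.06=2.8864, e^2.62=13.7357
Sum = 46.9737
Softmax = [0.5888, 0.0573, 0.0614, 0.2924]
p[1] = 2.6912/46.9737 = 0.0573

0.0573


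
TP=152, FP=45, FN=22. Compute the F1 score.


Precision = 152/197 = 0.7716
Recall = 152/174 = 0.8736
F1 = 2·P·R/(P+R) = 2·TP/(2·TP+FP+FN) = 304/(304+45+22) = 304/371 = 0.8194

0.8194


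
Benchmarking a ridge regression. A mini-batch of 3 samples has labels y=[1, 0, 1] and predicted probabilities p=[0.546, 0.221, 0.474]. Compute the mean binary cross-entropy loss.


L[0] = -ln(0.546) = 0.6051
L[1] = -ln(1-0.221) = -ln(0.779) = 0.2497
L[2] = -ln(0.474) = 0.7465
mean = (0.6051 + 0.2497 + 0.7465)/3 = 0.5338

0.5338


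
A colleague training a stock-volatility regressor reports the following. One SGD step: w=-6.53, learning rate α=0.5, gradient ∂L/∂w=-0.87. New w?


w_new = w - α·∇
= -6.53 - 0.5·-0.87
= -6.53 + 0.435
= -6.095

-6.095


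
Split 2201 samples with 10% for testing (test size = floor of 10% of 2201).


Test = ⌊2201·10/100⌋ = 220
Train = 2201 - 220 = 1981

Train: 1981, Test: 220


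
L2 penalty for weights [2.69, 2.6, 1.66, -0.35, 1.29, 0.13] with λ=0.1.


‖w‖₂² = (2.69)² + (2.6)² + (1.66)² + (-0.35)² + (1.29)² + (0.13)²
     = 7.2361 + 6.76 + 2.7556 + 0.1225 + 1.6641 + 0.0169
     = 18.5552
λ·‖w‖₂² = 0.1·18.5552 = 1.85552

1.85552


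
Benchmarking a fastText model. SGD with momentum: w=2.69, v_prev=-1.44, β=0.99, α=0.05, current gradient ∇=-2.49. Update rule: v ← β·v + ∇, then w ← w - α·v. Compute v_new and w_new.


v_new = 0.99·-1.44 - 2.49 = -1.4256 - 2.49 = -3.9156
w_new = 2.69 - 0.05·-3.9156 = 2.69 + 0.19578 = 2.88578

v_new=-3.9156, w_new=2.88578


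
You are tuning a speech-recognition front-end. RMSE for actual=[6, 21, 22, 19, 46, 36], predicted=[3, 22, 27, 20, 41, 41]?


MSE = 86/6 = 14.3333
RMSE = √(86/6) = 3.7859

3.7859


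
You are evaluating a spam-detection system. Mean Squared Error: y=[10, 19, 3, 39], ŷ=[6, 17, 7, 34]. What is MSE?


Squared errors: (10-6)²=16, (19-17)²=4, (3-7)²=16, (39-34)²=25
Sum = 61
MSE = 61/4 = 61/4

61/4


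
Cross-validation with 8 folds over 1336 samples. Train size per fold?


Fold size = 1336/8 = 167
Training per fold = 1336 - 167 = 1169

1169


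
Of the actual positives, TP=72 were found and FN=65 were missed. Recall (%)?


Recall = TP/(TP+FN)
= 72/(72+65)
= 72/137 = 52.55%

52.55%


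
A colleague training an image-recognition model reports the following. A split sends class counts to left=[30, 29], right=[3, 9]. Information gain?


Parent = [33, 38], H_parent = 0.9964
H_left = 0.9998 (n=59), H_right = 0.8113 (n=12)
H_children = (59/71)·0.9998 + (12/71)·0.8113 = 0.9679
IG = 0.9964 - 0.9679 = 0.0285

0.0285


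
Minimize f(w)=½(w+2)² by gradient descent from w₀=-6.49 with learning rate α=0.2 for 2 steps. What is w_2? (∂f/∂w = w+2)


step 1: grad = -6.49+2 = -4.49; w = -6.49 - 0.2·(-4.49) = -5.592
step 2: grad = -5.592+2 = -3.592; w = -5.592 - 0.2·(-3.592) = -4.8736

-4.8736


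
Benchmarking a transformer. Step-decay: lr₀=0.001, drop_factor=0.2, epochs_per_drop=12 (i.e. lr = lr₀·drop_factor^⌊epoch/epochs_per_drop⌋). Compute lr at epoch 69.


n_drops = ⌊69/12⌋ = 5
lr = 0.001·0.2^5 = 0.001·0.00032 = 0.00000032

0.00000032


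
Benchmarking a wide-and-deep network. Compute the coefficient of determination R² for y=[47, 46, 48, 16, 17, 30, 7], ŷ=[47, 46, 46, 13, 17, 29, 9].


ȳ = 30.1429
SS_res = Σ(y-ŷ)² = 18
SS_tot = Σ(y-ȳ)² = 1762.86
R² = 1 - SS_res/SS_tot = 1 - 0.0102 = 0.9898

0.9898


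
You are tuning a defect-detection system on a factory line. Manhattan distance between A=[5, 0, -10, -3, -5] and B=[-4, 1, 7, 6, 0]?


d = |5+ 4| + |0-1| + |-10-7| + |-3-6| + |-5-0|
  = 9 + 1 + 17 + 9 + 5
  = 41

41


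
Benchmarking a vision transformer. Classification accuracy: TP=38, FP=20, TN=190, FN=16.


Accuracy = (TP+TN)/(TP+TN+FP+FN)
= (38+190)/(264)
= 228/264 = 86.36%

86.36%


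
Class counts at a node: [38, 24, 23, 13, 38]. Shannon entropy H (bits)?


Probabilities: [38/136, 24/136, 23/136, 13/136, 38/136] ≈ [0.2794, 0.1765, 0.1691, 0.0956, 0.2794]
H = -((38/136)·log₂(38/136) + (24/136)·log₂(24/136) + (23/136)·log₂(23/136) + (13/136)·log₂(13/136) + (38/136)·log₂(38/136))
  = 2.227 bits

2.227 bits


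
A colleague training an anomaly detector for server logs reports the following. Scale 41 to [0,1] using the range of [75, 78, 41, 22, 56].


min=22, max=78
(41-22)/(78-22) = 19/56 = 0.3393

0.3393


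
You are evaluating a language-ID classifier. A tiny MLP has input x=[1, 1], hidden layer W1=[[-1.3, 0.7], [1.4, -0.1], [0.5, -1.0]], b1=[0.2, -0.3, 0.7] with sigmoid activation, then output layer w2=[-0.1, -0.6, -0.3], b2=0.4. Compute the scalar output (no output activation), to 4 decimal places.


z1[0] = (-1.3)·(1) + (0.7)·(1) + 0.2 = -0.4
z1[1] = (1.4)·(1) + (-0.1)·(1) - 0.3 = 1.0
z1[2] = (0.5)·(1) + (-1.0)·(1) + 0.7 = 0.2
h = sigmoid(z1) = [0.4013, 0.7311, 0.5498]
output = (-0.1)·(0.4013) + (-0.6)·(0.7311) + (-0.3)·(0.5498) + 0.4 = -0.2437

-0.2437


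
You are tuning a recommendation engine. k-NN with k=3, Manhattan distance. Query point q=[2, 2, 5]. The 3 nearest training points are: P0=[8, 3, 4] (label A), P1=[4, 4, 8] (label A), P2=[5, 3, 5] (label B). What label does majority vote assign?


d(q,P0) = 8  (label A)
d(q,P1) = 7  (label A)
d(q,P2) = 4  (label B)
Votes: A=2, B=1
Majority → A

A


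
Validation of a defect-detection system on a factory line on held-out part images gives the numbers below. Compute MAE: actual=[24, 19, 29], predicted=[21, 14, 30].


Absolute errors: |24-21|=3, |19-14|=5, |29-30|=1
Sum = 9
MAE = 9/3 = 3

3


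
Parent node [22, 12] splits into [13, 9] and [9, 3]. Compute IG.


Parent = [22, 12], H_parent = 0.9367
H_left = 0.976 (n=22), H_right = 0.8113 (n=12)
H_children = (22/34)·0.976 + (12/34)·0.8113 = 0.9179
IG = 0.9367 - 0.9179 = 0.0188

0.0188


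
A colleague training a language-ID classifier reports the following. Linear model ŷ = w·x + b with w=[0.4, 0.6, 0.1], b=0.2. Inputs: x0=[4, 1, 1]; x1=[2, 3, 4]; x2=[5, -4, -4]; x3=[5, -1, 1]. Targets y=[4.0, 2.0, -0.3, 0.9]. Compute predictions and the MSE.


ŷ0 = (0.4)·(4) + (0.6)·(1) + (0.1)·(1) + 0.2 = 2.5
ŷ1 = (0.4)·(2) + (0.6)·(3) + (0.1)·(4) + 0.2 = 3.2
ŷ2 = (0.4)·(5) + (0.6)·(-4) + (0.1)·(-4) + 0.2 = -0.6
ŷ3 = (0.4)·(5) + (0.6)·(-1) + (0.1)·(1) + 0.2 = 1.7
errors² = [2.25, 1.44, 0.09, 0.64]
MSE = 4.4200/4 = 1.105

1.105
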